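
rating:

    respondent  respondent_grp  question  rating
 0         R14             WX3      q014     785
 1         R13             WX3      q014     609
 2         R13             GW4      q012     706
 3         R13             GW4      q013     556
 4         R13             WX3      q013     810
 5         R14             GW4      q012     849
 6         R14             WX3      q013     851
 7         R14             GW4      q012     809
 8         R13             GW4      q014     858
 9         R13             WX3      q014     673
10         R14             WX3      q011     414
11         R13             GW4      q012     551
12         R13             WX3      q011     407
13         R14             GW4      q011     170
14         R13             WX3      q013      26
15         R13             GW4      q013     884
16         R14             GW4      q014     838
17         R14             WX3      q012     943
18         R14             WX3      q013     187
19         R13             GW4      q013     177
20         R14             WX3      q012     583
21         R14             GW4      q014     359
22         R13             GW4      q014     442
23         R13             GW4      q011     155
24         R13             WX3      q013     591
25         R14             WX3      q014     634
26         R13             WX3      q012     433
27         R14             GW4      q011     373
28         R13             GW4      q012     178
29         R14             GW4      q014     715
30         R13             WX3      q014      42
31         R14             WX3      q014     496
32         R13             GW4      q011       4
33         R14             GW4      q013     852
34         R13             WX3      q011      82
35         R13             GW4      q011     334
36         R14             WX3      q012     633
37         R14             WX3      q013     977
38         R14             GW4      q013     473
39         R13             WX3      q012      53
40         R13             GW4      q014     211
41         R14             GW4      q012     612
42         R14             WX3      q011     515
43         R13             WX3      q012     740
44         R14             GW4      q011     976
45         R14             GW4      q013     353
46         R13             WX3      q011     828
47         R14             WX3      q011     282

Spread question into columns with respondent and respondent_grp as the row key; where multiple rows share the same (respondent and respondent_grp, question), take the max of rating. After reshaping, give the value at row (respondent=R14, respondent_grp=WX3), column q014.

785

Rows with respondent=R14, respondent_grp=WX3 and question=q014: rating values are 785, 634, 496.
max(785, 634, 496) = 785.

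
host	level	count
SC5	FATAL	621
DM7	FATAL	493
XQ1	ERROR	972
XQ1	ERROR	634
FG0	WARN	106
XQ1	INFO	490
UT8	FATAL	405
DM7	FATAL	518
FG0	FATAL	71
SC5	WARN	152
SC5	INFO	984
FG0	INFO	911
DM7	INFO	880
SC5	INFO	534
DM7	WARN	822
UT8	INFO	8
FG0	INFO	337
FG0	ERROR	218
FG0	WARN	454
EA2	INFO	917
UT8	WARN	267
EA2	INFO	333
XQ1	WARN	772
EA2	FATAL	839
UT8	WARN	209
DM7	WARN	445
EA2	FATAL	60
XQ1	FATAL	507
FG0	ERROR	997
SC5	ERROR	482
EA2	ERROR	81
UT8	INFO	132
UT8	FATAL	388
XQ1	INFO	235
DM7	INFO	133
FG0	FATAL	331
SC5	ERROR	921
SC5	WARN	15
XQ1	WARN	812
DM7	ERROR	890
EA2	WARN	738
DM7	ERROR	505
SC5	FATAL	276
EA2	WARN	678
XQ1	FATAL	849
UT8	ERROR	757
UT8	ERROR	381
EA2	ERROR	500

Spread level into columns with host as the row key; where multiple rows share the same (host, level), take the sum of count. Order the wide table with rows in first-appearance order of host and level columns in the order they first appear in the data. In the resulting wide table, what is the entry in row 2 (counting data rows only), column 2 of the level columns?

1395

With rows in first-appearance order of host, row 2 is host=DM7. level columns in first-appearance order: FATAL, ERROR, WARN, INFO; column 2 is ERROR.
Long rows with host=DM7, level=ERROR: 890 + 505 = 1395.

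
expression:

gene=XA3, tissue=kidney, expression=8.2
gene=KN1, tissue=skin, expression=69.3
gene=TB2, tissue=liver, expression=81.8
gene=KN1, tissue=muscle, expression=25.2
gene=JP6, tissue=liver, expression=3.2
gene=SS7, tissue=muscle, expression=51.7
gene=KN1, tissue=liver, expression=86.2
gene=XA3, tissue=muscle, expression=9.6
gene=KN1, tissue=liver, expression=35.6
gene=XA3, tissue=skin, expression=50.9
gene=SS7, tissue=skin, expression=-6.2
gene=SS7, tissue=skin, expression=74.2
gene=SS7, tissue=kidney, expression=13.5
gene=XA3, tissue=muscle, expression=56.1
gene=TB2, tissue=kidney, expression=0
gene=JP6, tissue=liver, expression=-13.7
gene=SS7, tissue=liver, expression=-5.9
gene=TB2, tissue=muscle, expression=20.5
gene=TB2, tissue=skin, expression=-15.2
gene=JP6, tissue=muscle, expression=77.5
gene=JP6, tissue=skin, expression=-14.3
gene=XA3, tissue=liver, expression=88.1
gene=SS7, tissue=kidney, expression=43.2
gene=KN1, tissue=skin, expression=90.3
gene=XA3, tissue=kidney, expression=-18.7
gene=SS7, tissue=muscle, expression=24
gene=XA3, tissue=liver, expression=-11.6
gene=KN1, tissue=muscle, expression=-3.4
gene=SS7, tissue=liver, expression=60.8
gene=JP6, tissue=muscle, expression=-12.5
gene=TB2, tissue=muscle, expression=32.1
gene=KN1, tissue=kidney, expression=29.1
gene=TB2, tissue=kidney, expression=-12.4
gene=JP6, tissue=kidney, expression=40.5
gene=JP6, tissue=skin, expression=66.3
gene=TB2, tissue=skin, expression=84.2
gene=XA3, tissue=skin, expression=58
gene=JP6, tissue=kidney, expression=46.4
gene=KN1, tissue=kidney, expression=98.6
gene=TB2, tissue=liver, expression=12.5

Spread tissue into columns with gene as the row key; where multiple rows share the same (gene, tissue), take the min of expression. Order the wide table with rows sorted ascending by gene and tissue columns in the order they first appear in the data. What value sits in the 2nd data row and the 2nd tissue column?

With rows sorted ascending by gene, row 2 is gene=KN1. tissue columns in first-appearance order: kidney, skin, liver, muscle; column 2 is skin.
Long rows with gene=KN1, tissue=skin: min(69.3, 90.3) = 69.3.

69.3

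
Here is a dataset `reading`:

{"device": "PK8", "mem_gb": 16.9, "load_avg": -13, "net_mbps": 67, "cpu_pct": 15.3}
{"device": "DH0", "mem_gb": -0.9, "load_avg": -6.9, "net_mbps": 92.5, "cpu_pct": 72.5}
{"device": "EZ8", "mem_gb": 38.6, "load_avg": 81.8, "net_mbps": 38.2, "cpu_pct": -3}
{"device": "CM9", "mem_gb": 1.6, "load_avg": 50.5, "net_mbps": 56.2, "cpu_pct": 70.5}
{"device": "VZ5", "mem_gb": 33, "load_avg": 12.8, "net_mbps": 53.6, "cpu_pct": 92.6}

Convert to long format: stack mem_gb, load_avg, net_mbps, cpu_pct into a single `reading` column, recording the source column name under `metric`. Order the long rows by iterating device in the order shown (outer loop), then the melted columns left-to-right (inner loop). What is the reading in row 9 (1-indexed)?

20 rows total (5 × 4). Row 9: index ⌊(9-1)/4⌋ = 2 into device → EZ8; (9-1) mod 4 = 0 into the melted columns → mem_gb.
So row 9 is (EZ8, mem_gb, 38.6); reading = 38.6.

38.6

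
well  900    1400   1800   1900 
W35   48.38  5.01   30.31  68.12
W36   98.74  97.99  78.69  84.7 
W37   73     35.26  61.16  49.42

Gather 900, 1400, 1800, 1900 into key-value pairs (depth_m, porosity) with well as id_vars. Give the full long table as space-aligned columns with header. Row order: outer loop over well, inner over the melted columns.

well  depth_m  porosity
W35   900      48.38   
W35   1400     5.01    
W35   1800     30.31   
W35   1900     68.12   
W36   900      98.74   
W36   1400     97.99   
W36   1800     78.69   
W36   1900     84.7    
W37   900      73      
W37   1400     35.26   
W37   1800     61.16   
W37   1900     49.42   

Each (well, column) pair becomes one row: 3 × 4 = 12 rows.
For example, (W35, 900) → porosity=48.38.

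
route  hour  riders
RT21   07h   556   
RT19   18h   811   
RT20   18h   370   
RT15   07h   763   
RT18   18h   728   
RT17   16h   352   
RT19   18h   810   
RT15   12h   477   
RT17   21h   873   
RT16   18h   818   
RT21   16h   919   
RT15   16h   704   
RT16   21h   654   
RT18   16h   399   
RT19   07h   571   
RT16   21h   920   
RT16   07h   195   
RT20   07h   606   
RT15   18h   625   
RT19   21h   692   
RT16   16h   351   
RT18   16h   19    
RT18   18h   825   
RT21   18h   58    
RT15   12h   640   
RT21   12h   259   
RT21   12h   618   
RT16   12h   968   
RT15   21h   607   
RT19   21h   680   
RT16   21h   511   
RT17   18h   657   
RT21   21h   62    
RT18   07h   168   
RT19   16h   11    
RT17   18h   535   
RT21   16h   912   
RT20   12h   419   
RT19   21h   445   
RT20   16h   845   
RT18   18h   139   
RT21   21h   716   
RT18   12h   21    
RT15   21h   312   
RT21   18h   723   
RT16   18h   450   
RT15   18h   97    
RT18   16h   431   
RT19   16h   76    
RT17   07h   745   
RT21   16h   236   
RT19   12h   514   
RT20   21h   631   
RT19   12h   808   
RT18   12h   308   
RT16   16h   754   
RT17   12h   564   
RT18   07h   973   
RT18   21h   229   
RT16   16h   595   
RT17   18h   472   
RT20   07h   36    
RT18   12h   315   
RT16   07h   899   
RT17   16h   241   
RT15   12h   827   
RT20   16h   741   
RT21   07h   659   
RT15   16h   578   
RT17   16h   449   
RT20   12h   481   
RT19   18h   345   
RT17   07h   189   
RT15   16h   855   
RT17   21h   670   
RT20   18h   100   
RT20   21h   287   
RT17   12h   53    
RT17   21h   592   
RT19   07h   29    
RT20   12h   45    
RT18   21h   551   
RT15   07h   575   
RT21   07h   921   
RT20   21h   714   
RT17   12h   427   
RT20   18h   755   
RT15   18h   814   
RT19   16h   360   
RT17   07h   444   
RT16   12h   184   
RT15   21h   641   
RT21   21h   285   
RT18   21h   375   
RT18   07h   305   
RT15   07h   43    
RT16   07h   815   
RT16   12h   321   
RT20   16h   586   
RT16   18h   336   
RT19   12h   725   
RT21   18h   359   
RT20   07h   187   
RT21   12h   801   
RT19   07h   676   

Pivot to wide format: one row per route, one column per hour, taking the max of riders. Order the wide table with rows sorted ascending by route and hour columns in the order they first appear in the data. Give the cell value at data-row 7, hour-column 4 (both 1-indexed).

801

With rows sorted ascending by route, row 7 is route=RT21. hour columns in first-appearance order: 07h, 18h, 16h, 12h, 21h; column 4 is 12h.
Long rows with route=RT21, hour=12h: max(259, 618, 801) = 801.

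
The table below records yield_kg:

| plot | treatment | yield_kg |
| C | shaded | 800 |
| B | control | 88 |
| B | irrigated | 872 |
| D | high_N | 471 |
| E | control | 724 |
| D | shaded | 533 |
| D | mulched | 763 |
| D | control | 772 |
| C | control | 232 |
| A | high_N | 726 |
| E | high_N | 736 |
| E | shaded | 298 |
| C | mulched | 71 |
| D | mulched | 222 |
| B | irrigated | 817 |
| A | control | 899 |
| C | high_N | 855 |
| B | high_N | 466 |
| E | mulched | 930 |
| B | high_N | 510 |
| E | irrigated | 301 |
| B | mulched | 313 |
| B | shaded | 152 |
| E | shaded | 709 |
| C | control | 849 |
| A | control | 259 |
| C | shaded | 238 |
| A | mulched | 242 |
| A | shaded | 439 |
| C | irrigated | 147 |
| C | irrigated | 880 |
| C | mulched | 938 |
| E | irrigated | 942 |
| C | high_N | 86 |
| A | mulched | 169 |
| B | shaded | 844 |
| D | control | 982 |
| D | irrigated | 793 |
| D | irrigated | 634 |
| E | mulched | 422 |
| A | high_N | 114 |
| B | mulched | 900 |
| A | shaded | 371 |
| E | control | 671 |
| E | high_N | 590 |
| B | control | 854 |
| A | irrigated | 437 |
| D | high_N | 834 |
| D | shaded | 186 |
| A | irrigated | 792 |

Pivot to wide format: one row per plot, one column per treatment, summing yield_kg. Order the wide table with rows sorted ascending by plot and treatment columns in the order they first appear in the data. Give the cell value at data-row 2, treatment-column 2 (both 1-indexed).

With rows sorted ascending by plot, row 2 is plot=B. treatment columns in first-appearance order: shaded, control, irrigated, high_N, mulched; column 2 is control.
Long rows with plot=B, treatment=control: 88 + 854 = 942.

942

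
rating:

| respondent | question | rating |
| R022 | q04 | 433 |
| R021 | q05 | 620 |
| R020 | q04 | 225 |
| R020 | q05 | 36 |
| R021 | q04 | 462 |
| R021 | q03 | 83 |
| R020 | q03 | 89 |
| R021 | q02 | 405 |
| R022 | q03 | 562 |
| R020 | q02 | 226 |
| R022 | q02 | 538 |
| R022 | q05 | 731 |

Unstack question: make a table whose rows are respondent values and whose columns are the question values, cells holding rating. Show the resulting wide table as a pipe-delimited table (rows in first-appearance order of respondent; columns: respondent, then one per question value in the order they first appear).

Columns: respondent plus the 4 distinct question values (q04, q05, q03, q02).
For example, row R022 column q04 takes rating=433 from the long row (R022, q04).

| respondent | q04 | q05 | q03 | q02 |
| R022 | 433 | 731 | 562 | 538 |
| R021 | 462 | 620 | 83 | 405 |
| R020 | 225 | 36 | 89 | 226 |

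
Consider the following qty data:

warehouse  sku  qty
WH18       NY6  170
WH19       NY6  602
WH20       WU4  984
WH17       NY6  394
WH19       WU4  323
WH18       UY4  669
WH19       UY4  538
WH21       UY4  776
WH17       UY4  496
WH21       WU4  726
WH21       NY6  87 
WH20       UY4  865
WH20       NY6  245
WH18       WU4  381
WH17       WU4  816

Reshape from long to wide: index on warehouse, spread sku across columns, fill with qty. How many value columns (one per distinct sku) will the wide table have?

3

3 distinct sku values: NY6, WU4, UY4.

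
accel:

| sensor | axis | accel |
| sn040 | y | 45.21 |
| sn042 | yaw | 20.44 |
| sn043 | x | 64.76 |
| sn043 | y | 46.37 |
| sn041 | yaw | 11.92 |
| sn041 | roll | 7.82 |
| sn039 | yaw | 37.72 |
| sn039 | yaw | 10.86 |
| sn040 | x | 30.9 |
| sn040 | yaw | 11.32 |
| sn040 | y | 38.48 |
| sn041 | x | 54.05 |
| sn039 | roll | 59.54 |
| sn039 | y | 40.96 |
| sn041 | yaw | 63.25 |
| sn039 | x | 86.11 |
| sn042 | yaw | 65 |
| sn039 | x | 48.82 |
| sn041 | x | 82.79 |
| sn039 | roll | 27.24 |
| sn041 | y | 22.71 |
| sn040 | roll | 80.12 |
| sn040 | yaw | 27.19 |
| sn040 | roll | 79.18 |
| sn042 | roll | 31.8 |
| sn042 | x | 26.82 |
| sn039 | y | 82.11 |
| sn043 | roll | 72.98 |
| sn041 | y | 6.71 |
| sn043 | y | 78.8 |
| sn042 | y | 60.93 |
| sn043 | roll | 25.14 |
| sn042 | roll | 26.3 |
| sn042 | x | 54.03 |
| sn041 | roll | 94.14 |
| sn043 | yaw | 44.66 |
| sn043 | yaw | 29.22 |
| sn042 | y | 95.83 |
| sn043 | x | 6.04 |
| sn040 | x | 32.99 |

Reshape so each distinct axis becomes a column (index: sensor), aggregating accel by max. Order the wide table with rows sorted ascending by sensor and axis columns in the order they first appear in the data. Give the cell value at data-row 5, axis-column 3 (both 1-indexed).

64.76

With rows sorted ascending by sensor, row 5 is sensor=sn043. axis columns in first-appearance order: y, yaw, x, roll; column 3 is x.
Long rows with sensor=sn043, axis=x: max(64.76, 6.04) = 64.76.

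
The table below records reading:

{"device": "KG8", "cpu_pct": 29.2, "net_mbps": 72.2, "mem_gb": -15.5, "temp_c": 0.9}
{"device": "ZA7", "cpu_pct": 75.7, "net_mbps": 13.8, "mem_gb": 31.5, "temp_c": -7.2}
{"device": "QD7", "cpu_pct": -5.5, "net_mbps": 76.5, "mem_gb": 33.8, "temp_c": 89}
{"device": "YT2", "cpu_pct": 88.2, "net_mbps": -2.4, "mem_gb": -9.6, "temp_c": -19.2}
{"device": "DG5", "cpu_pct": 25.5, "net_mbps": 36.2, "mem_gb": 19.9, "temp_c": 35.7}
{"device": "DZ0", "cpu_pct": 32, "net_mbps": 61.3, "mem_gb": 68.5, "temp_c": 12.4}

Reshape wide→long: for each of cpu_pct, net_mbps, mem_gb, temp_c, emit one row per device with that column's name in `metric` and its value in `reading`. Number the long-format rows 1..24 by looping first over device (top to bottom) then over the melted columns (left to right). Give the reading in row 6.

24 rows total (6 × 4). Row 6: index ⌊(6-1)/4⌋ = 1 into device → ZA7; (6-1) mod 4 = 1 into the melted columns → net_mbps.
So row 6 is (ZA7, net_mbps, 13.8); reading = 13.8.

13.8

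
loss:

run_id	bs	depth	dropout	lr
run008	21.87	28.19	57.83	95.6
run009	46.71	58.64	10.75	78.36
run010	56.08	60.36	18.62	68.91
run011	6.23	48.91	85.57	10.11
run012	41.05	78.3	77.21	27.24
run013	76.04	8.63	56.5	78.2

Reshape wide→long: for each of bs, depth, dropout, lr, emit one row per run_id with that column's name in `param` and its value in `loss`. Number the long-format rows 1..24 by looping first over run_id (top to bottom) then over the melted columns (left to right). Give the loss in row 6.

24 rows total (6 × 4). Row 6: index ⌊(6-1)/4⌋ = 1 into run_id → run009; (6-1) mod 4 = 1 into the melted columns → depth.
So row 6 is (run009, depth, 58.64); loss = 58.64.

58.64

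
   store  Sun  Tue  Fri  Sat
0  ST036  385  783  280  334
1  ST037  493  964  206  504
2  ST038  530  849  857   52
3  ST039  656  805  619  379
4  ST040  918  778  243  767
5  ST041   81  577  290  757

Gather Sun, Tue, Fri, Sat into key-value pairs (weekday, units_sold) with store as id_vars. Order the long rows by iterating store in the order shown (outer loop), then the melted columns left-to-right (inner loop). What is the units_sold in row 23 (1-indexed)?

290

24 rows total (6 × 4). Row 23: index ⌊(23-1)/4⌋ = 5 into store → ST041; (23-1) mod 4 = 2 into the melted columns → Fri.
So row 23 is (ST041, Fri, 290); units_sold = 290.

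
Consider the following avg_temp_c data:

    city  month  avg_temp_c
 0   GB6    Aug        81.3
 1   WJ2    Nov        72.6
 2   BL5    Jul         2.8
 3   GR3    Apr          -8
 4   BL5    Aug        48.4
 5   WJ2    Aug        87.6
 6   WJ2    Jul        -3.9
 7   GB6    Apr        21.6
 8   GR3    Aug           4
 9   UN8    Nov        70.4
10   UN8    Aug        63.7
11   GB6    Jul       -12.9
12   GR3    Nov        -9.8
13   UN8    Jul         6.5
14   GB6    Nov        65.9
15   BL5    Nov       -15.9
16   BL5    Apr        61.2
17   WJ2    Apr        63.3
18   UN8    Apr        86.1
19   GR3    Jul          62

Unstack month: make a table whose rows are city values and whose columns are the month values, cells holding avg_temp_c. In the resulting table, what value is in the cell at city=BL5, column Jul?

Wide layout: rows indexed by city, columns are the 4 distinct month values (Aug, Nov, Jul, Apr).
Cell (city=BL5, month=Jul) draws from the long row where city=BL5 and month=Jul, which has avg_temp_c=2.8.

2.8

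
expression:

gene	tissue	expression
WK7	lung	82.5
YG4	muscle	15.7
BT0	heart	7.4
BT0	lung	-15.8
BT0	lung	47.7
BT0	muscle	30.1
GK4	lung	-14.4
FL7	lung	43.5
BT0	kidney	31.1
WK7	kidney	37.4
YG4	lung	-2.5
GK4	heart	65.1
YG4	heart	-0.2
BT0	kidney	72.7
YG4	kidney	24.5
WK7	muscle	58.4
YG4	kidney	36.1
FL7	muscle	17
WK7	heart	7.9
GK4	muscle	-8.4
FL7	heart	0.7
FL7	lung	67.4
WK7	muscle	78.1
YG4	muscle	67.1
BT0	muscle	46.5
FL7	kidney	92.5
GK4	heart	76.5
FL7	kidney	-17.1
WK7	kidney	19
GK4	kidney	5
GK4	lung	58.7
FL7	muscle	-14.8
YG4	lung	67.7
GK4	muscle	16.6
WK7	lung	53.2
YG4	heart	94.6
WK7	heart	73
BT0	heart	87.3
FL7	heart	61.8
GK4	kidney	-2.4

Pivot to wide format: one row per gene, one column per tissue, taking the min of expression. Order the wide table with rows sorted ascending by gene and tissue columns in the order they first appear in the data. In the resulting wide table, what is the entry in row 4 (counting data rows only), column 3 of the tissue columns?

7.9

With rows sorted ascending by gene, row 4 is gene=WK7. tissue columns in first-appearance order: lung, muscle, heart, kidney; column 3 is heart.
Long rows with gene=WK7, tissue=heart: min(7.9, 73) = 7.9.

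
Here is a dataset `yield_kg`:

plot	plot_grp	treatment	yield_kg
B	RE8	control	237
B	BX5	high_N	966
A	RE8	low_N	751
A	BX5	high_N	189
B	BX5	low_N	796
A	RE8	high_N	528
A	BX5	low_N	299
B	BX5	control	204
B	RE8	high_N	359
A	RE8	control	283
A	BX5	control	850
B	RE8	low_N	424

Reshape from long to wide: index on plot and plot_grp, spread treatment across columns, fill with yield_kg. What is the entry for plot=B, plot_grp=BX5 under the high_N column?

Wide layout: rows indexed by plot and plot_grp, columns are the 3 distinct treatment values (control, high_N, low_N).
Cell (plot=B, plot_grp=BX5, treatment=high_N) draws from the long row where plot=B, plot_grp=BX5 and treatment=high_N, which has yield_kg=966.

966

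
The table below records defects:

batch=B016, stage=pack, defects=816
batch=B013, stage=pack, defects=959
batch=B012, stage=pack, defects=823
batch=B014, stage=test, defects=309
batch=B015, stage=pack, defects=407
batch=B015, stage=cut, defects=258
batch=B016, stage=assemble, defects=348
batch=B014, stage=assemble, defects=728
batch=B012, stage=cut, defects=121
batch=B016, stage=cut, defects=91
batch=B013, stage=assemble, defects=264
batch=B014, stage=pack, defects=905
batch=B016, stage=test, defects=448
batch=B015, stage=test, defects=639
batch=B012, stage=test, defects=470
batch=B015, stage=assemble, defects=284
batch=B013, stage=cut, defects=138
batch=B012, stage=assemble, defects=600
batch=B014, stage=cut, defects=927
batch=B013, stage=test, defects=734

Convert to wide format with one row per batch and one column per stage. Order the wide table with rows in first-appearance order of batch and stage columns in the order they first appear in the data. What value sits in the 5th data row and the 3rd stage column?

With rows in first-appearance order of batch, row 5 is batch=B015. stage columns in first-appearance order: pack, test, cut, assemble; column 3 is cut.
Long rows with batch=B015, stage=cut: defects = 258.

258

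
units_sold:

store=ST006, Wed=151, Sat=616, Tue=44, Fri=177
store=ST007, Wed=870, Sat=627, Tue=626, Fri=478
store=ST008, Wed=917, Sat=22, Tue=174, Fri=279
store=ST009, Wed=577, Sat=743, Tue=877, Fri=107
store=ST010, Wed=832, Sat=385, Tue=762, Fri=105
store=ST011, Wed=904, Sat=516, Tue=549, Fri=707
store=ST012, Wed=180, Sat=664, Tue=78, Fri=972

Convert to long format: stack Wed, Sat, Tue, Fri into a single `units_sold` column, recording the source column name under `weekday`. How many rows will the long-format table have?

7 store values × 4 melted columns = 28 rows.

28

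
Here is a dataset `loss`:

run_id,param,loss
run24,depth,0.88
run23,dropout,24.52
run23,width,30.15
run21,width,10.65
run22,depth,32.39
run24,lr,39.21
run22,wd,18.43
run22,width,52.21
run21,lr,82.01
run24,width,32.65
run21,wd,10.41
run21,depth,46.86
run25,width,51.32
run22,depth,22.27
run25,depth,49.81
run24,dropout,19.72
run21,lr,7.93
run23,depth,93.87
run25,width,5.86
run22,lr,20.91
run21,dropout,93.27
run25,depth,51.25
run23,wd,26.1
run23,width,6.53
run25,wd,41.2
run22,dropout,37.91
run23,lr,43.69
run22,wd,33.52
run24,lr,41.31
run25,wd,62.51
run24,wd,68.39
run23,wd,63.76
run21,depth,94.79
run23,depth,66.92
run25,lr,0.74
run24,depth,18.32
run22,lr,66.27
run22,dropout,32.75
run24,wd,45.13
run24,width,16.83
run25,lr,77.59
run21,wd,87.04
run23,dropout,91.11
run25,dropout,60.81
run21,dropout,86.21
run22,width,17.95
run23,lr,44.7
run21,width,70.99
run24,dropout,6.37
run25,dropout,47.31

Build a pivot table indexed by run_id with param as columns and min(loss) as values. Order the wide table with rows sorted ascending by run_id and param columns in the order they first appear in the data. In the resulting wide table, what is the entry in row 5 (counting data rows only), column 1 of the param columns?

With rows sorted ascending by run_id, row 5 is run_id=run25. param columns in first-appearance order: depth, dropout, width, lr, wd; column 1 is depth.
Long rows with run_id=run25, param=depth: min(49.81, 51.25) = 49.81.

49.81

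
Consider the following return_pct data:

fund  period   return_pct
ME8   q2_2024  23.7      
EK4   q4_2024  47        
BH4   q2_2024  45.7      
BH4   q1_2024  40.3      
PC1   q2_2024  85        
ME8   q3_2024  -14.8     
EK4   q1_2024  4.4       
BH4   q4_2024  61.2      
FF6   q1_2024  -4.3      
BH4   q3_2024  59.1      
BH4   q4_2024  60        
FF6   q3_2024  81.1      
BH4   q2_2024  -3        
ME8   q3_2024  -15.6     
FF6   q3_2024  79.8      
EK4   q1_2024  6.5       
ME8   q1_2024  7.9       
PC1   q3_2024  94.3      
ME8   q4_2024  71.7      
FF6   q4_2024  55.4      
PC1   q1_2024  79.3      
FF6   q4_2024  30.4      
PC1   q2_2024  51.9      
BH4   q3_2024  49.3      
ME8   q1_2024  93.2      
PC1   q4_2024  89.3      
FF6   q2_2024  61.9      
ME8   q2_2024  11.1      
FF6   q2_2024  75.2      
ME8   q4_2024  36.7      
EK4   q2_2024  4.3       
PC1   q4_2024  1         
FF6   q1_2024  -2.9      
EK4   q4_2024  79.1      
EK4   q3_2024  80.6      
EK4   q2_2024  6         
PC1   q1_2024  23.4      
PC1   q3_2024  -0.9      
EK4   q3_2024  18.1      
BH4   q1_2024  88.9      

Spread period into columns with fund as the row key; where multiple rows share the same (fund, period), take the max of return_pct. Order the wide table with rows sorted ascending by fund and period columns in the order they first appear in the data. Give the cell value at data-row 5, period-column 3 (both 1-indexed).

With rows sorted ascending by fund, row 5 is fund=PC1. period columns in first-appearance order: q2_2024, q4_2024, q1_2024, q3_2024; column 3 is q1_2024.
Long rows with fund=PC1, period=q1_2024: max(79.3, 23.4) = 79.3.

79.3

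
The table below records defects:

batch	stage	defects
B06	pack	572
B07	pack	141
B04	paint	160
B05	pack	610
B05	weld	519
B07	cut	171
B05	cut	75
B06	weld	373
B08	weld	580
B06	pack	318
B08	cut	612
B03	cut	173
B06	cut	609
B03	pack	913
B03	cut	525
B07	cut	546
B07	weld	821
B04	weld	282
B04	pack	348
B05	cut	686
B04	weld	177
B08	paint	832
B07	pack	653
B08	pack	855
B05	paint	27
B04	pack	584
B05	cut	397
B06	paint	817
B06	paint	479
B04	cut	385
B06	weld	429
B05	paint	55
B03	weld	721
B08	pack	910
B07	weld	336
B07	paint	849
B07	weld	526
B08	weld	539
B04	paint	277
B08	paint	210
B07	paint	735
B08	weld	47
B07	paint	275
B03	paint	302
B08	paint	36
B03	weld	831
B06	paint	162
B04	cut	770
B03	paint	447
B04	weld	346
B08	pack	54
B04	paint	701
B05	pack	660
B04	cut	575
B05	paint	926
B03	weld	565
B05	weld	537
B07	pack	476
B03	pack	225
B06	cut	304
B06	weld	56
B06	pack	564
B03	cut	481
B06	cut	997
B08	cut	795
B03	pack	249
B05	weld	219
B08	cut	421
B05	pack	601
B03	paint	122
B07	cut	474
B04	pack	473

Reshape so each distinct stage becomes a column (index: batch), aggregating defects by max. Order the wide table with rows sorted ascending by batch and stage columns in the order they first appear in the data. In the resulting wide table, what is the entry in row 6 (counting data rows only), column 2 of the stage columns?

With rows sorted ascending by batch, row 6 is batch=B08. stage columns in first-appearance order: pack, paint, weld, cut; column 2 is paint.
Long rows with batch=B08, stage=paint: max(832, 210, 36) = 832.

832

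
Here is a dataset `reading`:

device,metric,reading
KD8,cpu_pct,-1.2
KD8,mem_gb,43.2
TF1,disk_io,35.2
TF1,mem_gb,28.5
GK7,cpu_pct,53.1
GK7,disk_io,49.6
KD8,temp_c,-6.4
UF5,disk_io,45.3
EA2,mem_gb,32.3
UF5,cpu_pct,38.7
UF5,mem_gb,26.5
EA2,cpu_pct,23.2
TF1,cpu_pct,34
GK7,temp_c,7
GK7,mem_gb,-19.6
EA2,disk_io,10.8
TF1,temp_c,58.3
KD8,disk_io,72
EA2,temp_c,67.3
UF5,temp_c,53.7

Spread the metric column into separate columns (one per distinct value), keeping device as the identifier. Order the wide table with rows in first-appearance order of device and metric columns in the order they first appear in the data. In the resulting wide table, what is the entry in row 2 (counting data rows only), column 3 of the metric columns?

With rows in first-appearance order of device, row 2 is device=TF1. metric columns in first-appearance order: cpu_pct, mem_gb, disk_io, temp_c; column 3 is disk_io.
Long rows with device=TF1, metric=disk_io: reading = 35.2.

35.2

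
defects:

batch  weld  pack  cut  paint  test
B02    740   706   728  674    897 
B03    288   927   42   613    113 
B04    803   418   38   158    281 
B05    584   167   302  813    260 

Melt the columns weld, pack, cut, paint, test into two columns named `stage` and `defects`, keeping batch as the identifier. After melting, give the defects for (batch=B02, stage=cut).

728

Unpivoting turns each (batch, wide-column) pair into one long row.
The wide cell at row B02, column cut holds 728, so the long row (B02, cut) has defects=728.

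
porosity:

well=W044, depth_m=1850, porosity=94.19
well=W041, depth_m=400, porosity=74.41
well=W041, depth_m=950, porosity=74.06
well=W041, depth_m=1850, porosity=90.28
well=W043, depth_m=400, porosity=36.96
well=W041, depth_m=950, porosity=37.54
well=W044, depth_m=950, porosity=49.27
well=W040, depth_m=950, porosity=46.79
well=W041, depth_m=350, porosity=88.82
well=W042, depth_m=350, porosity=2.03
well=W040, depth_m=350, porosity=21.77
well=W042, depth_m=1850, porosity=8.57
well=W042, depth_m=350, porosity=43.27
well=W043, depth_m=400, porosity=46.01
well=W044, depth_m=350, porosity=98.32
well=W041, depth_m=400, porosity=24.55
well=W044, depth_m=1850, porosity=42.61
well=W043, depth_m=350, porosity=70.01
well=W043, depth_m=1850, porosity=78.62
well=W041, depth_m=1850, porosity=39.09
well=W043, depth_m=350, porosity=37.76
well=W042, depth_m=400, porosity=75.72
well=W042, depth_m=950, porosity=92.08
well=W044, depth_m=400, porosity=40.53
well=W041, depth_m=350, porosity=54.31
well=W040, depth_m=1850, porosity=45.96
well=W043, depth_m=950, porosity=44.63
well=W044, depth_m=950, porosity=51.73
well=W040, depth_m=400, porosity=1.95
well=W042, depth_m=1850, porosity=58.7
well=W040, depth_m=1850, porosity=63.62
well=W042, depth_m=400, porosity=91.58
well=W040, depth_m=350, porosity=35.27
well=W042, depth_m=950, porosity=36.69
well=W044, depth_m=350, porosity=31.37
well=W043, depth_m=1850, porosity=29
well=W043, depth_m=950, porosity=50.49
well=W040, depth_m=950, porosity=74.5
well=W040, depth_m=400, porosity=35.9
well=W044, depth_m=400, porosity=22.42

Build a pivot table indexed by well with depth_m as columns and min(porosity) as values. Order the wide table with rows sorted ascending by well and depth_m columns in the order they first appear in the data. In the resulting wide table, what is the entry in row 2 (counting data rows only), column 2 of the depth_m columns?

With rows sorted ascending by well, row 2 is well=W041. depth_m columns in first-appearance order: 1850, 400, 950, 350; column 2 is 400.
Long rows with well=W041, depth_m=400: min(74.41, 24.55) = 24.55.

24.55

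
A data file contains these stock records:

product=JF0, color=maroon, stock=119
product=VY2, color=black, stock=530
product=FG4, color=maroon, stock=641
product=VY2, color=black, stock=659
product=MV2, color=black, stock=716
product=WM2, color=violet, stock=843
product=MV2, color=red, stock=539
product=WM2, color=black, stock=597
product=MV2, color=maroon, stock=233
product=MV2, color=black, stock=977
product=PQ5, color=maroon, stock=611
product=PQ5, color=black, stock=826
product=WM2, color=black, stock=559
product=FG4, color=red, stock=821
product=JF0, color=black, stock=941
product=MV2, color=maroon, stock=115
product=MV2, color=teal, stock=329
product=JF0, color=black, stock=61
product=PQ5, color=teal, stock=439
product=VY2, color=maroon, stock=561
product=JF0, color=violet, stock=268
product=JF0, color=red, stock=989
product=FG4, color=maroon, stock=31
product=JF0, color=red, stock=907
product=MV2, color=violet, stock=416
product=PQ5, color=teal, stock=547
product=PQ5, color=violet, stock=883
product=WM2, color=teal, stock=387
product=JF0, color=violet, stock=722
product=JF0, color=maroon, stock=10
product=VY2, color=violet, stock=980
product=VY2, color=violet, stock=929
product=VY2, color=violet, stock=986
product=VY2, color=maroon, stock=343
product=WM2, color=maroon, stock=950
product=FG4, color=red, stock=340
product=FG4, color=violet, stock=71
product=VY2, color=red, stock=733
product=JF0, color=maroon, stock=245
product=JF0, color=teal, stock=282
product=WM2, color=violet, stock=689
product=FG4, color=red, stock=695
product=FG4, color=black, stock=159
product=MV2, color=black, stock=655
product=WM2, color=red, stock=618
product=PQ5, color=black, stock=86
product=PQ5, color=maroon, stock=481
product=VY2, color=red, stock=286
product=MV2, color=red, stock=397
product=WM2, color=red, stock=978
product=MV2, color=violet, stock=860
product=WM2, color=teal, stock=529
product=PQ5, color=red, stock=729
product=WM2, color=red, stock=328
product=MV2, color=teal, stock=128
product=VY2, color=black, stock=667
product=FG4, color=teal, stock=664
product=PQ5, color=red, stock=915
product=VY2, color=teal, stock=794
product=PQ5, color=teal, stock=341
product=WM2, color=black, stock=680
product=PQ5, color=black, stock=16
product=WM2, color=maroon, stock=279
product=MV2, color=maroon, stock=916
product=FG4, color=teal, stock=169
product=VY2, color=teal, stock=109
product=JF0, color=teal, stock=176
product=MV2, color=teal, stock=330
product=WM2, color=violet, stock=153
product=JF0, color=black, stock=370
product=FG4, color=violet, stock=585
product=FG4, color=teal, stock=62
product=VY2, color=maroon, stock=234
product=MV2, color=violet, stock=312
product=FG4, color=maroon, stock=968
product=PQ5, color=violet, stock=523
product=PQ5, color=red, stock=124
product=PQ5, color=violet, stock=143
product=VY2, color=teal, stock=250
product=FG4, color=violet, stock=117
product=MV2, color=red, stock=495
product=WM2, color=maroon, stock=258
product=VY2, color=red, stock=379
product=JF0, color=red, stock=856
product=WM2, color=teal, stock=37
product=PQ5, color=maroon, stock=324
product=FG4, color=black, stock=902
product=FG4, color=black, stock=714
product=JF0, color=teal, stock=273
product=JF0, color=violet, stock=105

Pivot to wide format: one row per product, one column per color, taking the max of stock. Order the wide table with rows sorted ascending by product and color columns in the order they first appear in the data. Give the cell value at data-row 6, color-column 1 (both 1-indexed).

950

With rows sorted ascending by product, row 6 is product=WM2. color columns in first-appearance order: maroon, black, violet, red, teal; column 1 is maroon.
Long rows with product=WM2, color=maroon: max(950, 279, 258) = 950.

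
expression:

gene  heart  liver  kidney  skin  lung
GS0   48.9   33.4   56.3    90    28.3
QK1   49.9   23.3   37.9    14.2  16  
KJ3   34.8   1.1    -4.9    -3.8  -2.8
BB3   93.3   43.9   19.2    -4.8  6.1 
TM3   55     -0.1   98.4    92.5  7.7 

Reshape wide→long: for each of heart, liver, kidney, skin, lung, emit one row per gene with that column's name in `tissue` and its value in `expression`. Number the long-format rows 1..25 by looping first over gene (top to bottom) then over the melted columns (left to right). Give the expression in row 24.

25 rows total (5 × 5). Row 24: index ⌊(24-1)/5⌋ = 4 into gene → TM3; (24-1) mod 5 = 3 into the melted columns → skin.
So row 24 is (TM3, skin, 92.5); expression = 92.5.

92.5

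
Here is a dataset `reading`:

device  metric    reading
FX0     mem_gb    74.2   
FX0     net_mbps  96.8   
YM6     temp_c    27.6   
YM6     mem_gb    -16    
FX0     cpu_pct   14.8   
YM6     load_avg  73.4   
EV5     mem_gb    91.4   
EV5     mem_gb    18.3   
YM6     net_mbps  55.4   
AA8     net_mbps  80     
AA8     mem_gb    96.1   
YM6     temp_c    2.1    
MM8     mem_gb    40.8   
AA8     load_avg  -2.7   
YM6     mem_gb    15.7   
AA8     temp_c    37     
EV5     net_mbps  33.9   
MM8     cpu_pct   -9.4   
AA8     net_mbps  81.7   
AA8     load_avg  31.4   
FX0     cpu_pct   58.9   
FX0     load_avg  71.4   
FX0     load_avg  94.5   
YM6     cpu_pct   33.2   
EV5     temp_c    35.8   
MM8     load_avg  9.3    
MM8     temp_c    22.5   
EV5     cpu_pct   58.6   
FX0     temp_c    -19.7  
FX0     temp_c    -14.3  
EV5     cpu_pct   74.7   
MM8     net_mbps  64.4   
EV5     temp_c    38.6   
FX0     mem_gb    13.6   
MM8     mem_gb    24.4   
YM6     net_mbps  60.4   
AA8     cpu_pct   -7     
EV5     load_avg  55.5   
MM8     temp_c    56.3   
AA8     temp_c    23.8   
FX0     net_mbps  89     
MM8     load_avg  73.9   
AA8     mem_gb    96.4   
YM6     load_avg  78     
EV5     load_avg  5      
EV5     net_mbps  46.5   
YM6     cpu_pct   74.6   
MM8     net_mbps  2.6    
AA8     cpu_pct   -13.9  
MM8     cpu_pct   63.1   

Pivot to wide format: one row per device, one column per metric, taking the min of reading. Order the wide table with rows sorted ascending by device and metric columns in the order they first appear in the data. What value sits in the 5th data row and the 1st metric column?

-16

With rows sorted ascending by device, row 5 is device=YM6. metric columns in first-appearance order: mem_gb, net_mbps, temp_c, cpu_pct, load_avg; column 1 is mem_gb.
Long rows with device=YM6, metric=mem_gb: min(-16, 15.7) = -16.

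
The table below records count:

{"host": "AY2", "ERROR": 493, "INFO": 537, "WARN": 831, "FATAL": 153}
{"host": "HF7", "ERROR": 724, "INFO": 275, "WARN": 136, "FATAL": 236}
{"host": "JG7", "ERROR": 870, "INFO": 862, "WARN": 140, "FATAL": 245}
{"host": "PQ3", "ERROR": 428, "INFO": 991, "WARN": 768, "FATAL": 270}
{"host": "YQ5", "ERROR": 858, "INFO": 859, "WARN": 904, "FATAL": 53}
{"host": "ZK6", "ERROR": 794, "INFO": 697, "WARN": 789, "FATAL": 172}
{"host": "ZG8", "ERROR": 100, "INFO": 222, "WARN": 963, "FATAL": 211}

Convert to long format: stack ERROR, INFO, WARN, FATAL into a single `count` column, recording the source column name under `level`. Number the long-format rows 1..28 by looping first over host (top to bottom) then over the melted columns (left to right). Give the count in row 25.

28 rows total (7 × 4). Row 25: index ⌊(25-1)/4⌋ = 6 into host → ZG8; (25-1) mod 4 = 0 into the melted columns → ERROR.
So row 25 is (ZG8, ERROR, 100); count = 100.

100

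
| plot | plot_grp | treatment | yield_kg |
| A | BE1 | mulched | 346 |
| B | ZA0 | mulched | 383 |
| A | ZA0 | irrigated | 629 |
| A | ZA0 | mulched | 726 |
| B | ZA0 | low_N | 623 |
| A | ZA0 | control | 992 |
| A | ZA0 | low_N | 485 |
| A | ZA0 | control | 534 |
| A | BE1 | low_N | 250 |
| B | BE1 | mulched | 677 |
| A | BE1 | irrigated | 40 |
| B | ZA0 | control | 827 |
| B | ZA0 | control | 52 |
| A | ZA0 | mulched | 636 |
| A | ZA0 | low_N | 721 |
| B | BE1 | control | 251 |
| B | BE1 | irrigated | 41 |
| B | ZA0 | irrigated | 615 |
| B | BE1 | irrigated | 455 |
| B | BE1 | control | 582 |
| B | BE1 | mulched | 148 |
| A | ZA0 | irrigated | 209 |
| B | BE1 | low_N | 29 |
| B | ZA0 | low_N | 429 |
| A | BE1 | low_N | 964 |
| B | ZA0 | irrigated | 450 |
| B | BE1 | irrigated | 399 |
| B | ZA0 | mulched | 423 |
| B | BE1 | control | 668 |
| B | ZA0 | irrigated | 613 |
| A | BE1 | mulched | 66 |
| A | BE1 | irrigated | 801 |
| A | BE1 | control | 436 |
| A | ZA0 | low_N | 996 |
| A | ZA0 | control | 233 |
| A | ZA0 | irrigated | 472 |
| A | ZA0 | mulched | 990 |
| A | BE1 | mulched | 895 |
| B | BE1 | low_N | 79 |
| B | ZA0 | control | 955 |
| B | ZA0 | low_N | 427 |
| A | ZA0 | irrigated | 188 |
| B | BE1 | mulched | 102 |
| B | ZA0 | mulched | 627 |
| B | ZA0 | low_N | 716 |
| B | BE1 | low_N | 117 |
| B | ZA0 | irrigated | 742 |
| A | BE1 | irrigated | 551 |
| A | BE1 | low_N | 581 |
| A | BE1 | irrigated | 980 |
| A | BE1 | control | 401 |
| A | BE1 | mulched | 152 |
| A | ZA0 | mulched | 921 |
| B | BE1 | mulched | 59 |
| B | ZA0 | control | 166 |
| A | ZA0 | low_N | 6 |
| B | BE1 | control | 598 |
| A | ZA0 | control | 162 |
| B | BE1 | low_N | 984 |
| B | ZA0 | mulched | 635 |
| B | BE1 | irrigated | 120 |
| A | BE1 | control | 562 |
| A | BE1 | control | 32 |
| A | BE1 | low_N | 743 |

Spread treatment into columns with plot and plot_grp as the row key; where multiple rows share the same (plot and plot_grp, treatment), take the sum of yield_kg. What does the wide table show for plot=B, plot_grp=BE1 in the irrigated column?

Rows with plot=B, plot_grp=BE1 and treatment=irrigated: yield_kg values are 41, 455, 399, 120.
41 + 455 + 399 + 120 = 1015.

1015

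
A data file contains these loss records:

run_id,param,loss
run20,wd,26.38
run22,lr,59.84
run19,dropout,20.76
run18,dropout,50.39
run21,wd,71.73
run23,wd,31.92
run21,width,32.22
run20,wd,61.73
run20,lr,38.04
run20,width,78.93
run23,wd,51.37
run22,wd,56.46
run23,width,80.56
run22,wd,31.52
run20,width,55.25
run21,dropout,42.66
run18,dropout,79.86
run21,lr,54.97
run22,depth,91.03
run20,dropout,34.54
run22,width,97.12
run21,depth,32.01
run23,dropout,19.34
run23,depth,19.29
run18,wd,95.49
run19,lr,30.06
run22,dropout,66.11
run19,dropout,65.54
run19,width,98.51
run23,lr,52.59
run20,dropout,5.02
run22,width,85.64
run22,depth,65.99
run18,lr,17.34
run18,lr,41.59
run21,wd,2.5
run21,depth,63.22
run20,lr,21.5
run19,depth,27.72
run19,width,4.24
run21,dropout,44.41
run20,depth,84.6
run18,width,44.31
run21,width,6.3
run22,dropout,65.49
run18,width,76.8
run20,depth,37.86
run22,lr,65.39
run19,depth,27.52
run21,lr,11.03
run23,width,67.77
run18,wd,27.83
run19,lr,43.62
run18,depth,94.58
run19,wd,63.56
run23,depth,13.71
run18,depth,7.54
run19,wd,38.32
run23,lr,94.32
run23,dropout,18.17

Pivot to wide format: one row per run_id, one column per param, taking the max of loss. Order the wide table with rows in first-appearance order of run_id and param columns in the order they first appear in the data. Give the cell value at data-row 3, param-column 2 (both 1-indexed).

43.62

With rows in first-appearance order of run_id, row 3 is run_id=run19. param columns in first-appearance order: wd, lr, dropout, width, depth; column 2 is lr.
Long rows with run_id=run19, param=lr: max(30.06, 43.62) = 43.62.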